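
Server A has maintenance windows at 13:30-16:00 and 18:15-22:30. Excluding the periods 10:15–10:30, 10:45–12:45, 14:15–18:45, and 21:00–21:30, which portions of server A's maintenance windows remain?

13:30-14:15, 18:45-21:00, 21:30-22:30

13:30-16:00 \ B = 13:30-14:15.
18:15-22:30 \ B = 18:45-21:00, 21:30-22:30.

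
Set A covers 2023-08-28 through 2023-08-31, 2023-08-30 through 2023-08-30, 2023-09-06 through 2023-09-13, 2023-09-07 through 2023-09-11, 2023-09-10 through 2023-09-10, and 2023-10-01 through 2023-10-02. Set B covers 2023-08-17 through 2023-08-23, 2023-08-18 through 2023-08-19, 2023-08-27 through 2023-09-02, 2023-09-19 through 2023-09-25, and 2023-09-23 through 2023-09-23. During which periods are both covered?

2023-08-28 through 2023-08-31

First set merges to 2023-08-28 through 2023-08-31, 2023-09-06 through 2023-09-13, 2023-10-01 through 2023-10-02.
Second set merges to 2023-08-17 through 2023-08-23, 2023-08-27 through 2023-09-02, 2023-09-19 through 2023-09-25.
2023-08-28 through 2023-08-31 ∩ B → 2023-08-28 through 2023-08-31.
2023-09-06 through 2023-09-13 meets no B interval.
2023-10-01 through 2023-10-02 meets no B interval.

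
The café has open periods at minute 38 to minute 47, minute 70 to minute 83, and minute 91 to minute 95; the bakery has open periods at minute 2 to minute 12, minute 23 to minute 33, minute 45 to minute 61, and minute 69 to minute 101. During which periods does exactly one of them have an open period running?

A \ B = minute 38 to minute 45.
B \ A = minute 2 to minute 12, minute 23 to minute 33, minute 47 to minute 61, minute 69 to minute 70, minute 83 to minute 91, minute 95 to minute 101.
Union of the two gives the symmetric difference.

minute 2 to minute 12, minute 23 to minute 33, minute 38 to minute 45, minute 47 to minute 61, minute 69 to minute 70, minute 83 to minute 91, minute 95 to minute 101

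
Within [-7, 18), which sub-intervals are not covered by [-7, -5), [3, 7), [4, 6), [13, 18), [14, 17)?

[-5, 3) ∪ [7, 13)

The merged coverage is [-7, -5), [3, 7), [13, 18).
Complement within [-7, 18): [-5, 3), [7, 13).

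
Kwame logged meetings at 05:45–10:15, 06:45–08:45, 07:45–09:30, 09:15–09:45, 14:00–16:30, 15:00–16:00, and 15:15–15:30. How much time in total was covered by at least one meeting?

7 h

Merged: 05:45–10:15, 14:00–16:30.
Lengths: 4 h 30 min + 2 h 30 min = 7 h.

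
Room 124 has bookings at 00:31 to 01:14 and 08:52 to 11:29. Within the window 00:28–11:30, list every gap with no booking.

Covered (merged): 00:31-01:14, 08:52-11:29.
Gaps within 00:28-11:30: 00:28-00:31, 01:14-08:52, 11:29-11:30.

00:28-00:31, 01:14-08:52, 11:29-11:30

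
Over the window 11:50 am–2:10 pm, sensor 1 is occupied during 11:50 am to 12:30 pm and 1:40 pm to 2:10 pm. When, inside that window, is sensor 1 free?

12:30 pm-1:40 pm

The merged coverage is 11:50 am-12:30 pm, 1:40 pm-2:10 pm.
Complement within 11:50 am-2:10 pm: 12:30 pm-1:40 pm.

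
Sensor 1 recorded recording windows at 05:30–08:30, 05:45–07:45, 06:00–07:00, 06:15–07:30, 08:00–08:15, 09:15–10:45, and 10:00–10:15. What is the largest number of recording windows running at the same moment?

4

Sweep endpoints in order; track running count of active intervals.
Peak of 4 reached at 06:15.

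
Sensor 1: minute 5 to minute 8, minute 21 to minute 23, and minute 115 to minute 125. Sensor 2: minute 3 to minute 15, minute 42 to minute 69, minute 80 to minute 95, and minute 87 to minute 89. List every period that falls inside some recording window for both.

Merge the second list: minute 3 to minute 15, minute 42 to minute 69, minute 80 to minute 95.
minute 5 to minute 8 meets the second set on minute 5 to minute 8.
minute 21 to minute 23: no overlap with the second set.
minute 115 to minute 125: no overlap with the second set.

minute 5 to minute 8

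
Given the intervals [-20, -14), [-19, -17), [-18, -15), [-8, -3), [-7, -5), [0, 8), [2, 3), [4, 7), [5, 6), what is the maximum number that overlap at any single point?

Walk the sorted start/end points keeping a running depth.
The depth first hits 3 at -18.

3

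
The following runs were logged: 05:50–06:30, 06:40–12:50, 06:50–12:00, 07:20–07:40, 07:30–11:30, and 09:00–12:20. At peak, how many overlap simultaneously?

At 07:30, 4 of the intervals are simultaneously active.
No point has more.

4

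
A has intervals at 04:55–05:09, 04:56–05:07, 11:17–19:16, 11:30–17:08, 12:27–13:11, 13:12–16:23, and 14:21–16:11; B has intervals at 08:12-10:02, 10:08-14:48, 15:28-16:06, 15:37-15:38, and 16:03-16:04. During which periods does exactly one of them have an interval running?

04:55–05:09, 08:12–10:02, 10:08–11:17, 14:48–15:28, 16:06–19:16

Merge the first list: 04:55–05:09, 11:17–19:16.
Merge the second list: 08:12–10:02, 10:08–14:48, 15:28–16:06.
A \ B = 04:55–05:09, 14:48–15:28, 16:06–19:16.
B \ A = 08:12–10:02, 10:08–11:17.
Union of the two gives the symmetric difference.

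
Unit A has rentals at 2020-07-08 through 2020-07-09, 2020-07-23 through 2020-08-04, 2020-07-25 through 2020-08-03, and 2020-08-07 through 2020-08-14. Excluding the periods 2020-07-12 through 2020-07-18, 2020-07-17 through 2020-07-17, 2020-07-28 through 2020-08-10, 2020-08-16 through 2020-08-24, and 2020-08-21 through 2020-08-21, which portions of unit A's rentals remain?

2020-07-08 through 2020-07-09, 2020-07-23 through 2020-07-27, 2020-08-11 through 2020-08-14

A, merged: 2020-07-08 through 2020-07-09, 2020-07-23 through 2020-08-04, 2020-08-07 through 2020-08-14.
B, merged: 2020-07-12 through 2020-07-18, 2020-07-28 through 2020-08-10, 2020-08-16 through 2020-08-24.
2020-07-08 through 2020-07-09: no B overlap → unchanged.
2020-07-23 through 2020-08-04 minus B → 2020-07-23 through 2020-07-27.
2020-08-07 through 2020-08-14 minus B → 2020-08-11 through 2020-08-14.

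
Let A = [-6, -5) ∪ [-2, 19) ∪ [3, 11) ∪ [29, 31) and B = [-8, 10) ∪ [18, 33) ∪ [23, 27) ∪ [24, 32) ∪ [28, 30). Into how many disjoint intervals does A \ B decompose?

First set merges to [-6, -5), [-2, 19), [29, 31).
Second set merges to [-8, 10), [18, 33).
A \ B = [10, 18).
That is 1 disjoint piece.

1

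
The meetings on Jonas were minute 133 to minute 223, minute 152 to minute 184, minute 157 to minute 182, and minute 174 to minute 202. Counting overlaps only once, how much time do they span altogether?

Merged: minute 133 to minute 223.
Length: 90 minutes.

90 minutes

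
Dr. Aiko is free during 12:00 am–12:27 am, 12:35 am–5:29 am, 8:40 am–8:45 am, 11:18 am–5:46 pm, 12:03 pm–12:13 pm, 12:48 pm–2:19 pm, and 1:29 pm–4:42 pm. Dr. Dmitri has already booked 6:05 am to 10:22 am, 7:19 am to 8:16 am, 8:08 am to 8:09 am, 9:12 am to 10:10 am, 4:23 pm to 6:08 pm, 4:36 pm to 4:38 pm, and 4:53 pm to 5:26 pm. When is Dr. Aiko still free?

12:00 am–12:27 am, 12:35 am–5:29 am, 11:18 am–4:23 pm

First set merges to 12:00 am–12:27 am, 12:35 am–5:29 am, 8:40 am–8:45 am, 11:18 am–5:46 pm.
Second set merges to 6:05 am–10:22 am, 4:23 pm–6:08 pm.
12:00 am–12:27 am: no B overlap → unchanged.
12:35 am–5:29 am: no B overlap → unchanged.
8:40 am–8:45 am: fully covered by B → removed.
11:18 am–5:46 pm minus B → 11:18 am–4:23 pm.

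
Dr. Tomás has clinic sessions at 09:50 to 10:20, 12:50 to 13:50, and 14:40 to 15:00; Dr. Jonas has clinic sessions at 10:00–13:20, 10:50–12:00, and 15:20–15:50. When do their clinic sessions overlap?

Second set merges to 10:00–13:20, 15:20–15:50.
09:50–10:20 overlaps B on 10:00–10:20.
12:50–13:50 overlaps B on 12:50–13:20.
14:40–15:00 falls entirely outside B.

10:00–10:20, 12:50–13:20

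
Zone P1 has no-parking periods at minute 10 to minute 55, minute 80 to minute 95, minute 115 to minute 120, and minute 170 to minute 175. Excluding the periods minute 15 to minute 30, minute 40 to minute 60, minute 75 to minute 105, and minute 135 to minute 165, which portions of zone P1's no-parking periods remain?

minute 10 to minute 15, minute 30 to minute 40, minute 115 to minute 120, minute 170 to minute 175

minute 10 to minute 55 with B removed leaves minute 10 to minute 15, minute 30 to minute 40.
minute 80 to minute 95 lies entirely inside B → drops out.
minute 115 to minute 120 is untouched.
minute 170 to minute 175 is untouched.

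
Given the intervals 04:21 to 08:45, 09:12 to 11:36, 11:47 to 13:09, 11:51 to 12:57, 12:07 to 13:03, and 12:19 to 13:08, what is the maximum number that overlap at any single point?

4

Walk the sorted start/end points keeping a running depth.
The depth first hits 4 at 12:19.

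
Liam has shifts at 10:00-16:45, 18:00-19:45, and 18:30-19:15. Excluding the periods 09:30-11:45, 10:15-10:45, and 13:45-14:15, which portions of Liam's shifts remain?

Merge the first list: 10:00–16:45, 18:00–19:45.
Merge the second list: 09:30–11:45, 13:45–14:15.
10:00–16:45 \ B = 11:45–13:45, 14:15–16:45.
18:00–19:45: nothing removed.

11:45–13:45, 14:15–16:45, 18:00–19:45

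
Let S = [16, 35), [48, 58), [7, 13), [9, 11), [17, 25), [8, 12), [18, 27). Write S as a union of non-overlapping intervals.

Sort by start: [7, 13), [8, 12), [9, 11), [16, 35), [17, 25), [18, 27), [48, 58).
[8, 12) overlaps/touches [7, 13) → extend to [7, 13).
[9, 11) overlaps/touches [7, 13) → extend to [7, 13).
[16, 35) is disjoint → start new block.
[17, 25) overlaps/touches [16, 35) → extend to [16, 35).
[18, 27) overlaps/touches [16, 35) → extend to [16, 35).
[48, 58) is disjoint → start new block.

[7, 13) ∪ [16, 35) ∪ [48, 58)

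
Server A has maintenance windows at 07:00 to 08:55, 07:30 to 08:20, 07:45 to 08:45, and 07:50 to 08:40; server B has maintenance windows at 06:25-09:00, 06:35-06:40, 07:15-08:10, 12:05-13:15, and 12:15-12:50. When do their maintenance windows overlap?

Merge the first list: 07:00–08:55.
Merge the second list: 06:25–09:00, 12:05–13:15.
07:00–08:55 ∩ B → 07:00–08:55.

07:00–08:55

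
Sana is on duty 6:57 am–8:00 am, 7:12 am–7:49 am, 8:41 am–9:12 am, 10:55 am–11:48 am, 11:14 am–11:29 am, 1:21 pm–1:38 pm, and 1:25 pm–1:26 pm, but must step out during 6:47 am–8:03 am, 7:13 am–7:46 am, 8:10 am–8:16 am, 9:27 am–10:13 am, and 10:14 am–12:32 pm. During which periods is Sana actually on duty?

First set merges to 6:57 am-8:00 am, 8:41 am-9:12 am, 10:55 am-11:48 am, 1:21 pm-1:38 pm.
Second set merges to 6:47 am-8:03 am, 8:10 am-8:16 am, 9:27 am-10:13 am, 10:14 am-12:32 pm.
6:57 am-8:00 am: entirely removed.
8:41 am-9:12 am: nothing removed.
10:55 am-11:48 am: entirely removed.
1:21 pm-1:38 pm: nothing removed.

8:41 am-9:12 am, 1:21 pm-1:38 pm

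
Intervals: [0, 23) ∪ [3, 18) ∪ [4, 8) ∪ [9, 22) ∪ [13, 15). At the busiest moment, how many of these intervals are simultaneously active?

4

Walk the sorted start/end points keeping a running depth.
The depth first hits 4 at 13.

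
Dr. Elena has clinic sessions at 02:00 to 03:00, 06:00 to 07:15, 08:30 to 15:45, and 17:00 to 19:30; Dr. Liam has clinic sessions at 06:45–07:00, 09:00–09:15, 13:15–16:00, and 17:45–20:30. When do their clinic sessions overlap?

02:00–03:00: no overlap with the second set.
06:00–07:15 meets the second set on 06:45–07:00.
08:30–15:45 meets the second set on 09:00–09:15, 13:15–15:45.
17:00–19:30 meets the second set on 17:45–19:30.

06:45–07:00, 09:00–09:15, 13:15–15:45, 17:45–19:30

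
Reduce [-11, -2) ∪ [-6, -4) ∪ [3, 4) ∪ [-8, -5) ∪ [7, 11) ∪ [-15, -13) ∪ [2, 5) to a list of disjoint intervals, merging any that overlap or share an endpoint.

Sort by start: [-15, -13), [-11, -2), [-8, -5), [-6, -4), [2, 5), [3, 4), [7, 11).
[-11, -2) is disjoint → start new block.
[-8, -5) overlaps/touches [-11, -2) → extend to [-11, -2).
[-6, -4) overlaps/touches [-11, -2) → extend to [-11, -2).
[2, 5) is disjoint → start new block.
[3, 4) overlaps/touches [2, 5) → extend to [2, 5).
[7, 11) is disjoint → start new block.

[-15, -13) ∪ [-11, -2) ∪ [2, 5) ∪ [7, 11)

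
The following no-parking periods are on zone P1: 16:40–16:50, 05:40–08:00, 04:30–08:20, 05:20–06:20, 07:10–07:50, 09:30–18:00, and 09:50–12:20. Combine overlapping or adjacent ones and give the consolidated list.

Sort by start: 04:30–08:20, 05:20–06:20, 05:40–08:00, 07:10–07:50, 09:30–18:00, 09:50–12:20, 16:40–16:50.
05:20–06:20 overlaps/touches 04:30–08:20 → extend to 04:30–08:20.
05:40–08:00 overlaps/touches 04:30–08:20 → extend to 04:30–08:20.
07:10–07:50 overlaps/touches 04:30–08:20 → extend to 04:30–08:20.
09:30–18:00 is disjoint → start new block.
09:50–12:20 overlaps/touches 09:30–18:00 → extend to 09:30–18:00.
16:40–16:50 overlaps/touches 09:30–18:00 → extend to 09:30–18:00.

04:30–08:20, 09:30–18:00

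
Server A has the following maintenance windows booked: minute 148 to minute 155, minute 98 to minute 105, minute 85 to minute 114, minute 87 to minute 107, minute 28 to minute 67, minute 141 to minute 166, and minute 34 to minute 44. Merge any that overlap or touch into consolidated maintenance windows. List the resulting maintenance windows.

minute 28 to minute 67, minute 85 to minute 114, minute 141 to minute 166

Sort by start: minute 28 to minute 67, minute 34 to minute 44, minute 85 to minute 114, minute 87 to minute 107, minute 98 to minute 105, minute 141 to minute 166, minute 148 to minute 155.
minute 34 to minute 44 overlaps/touches minute 28 to minute 67 → extend to minute 28 to minute 67.
minute 85 to minute 114 is disjoint → start new block.
minute 87 to minute 107 overlaps/touches minute 85 to minute 114 → extend to minute 85 to minute 114.
minute 98 to minute 105 overlaps/touches minute 85 to minute 114 → extend to minute 85 to minute 114.
minute 141 to minute 166 is disjoint → start new block.
minute 148 to minute 155 overlaps/touches minute 141 to minute 166 → extend to minute 141 to minute 166.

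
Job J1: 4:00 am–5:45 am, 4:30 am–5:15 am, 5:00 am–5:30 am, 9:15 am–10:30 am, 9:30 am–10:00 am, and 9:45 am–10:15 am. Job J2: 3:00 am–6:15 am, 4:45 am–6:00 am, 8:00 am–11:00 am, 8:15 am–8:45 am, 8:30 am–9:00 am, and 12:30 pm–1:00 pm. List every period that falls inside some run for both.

Merge the first list: 4:00 am-5:45 am, 9:15 am-10:30 am.
Merge the second list: 3:00 am-6:15 am, 8:00 am-11:00 am, 12:30 pm-1:00 pm.
4:00 am-5:45 am overlaps B on 4:00 am-5:45 am.
9:15 am-10:30 am overlaps B on 9:15 am-10:30 am.

4:00 am-5:45 am, 9:15 am-10:30 am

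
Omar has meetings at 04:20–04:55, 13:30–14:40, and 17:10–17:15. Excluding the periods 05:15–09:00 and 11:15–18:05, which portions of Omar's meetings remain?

04:20–04:55

04:20–04:55: no B overlap → unchanged.
13:30–14:40: fully covered by B → removed.
17:10–17:15: fully covered by B → removed.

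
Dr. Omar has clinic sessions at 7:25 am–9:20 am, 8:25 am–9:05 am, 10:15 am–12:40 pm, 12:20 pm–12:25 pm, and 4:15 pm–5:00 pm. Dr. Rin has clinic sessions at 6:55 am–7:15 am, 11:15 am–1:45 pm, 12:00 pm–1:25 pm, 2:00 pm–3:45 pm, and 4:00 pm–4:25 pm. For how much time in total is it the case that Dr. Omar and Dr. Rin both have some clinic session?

A, merged: 7:25 am–9:20 am, 10:15 am–12:40 pm, 4:15 pm–5:00 pm.
B, merged: 6:55 am–7:15 am, 11:15 am–1:45 pm, 2:00 pm–3:45 pm, 4:00 pm–4:25 pm.
A ∩ B = 11:15 am–12:40 pm, 4:15 pm–4:25 pm.
Total: 1 h 25 min + 10 min = 1 h 35 min.

1 h 35 min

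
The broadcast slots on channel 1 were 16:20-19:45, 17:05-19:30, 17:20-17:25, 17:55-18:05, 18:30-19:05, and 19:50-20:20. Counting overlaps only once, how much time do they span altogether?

Merged: 16:20–19:45, 19:50–20:20.
Lengths: 3 h 25 min + 30 min = 3 h 55 min.

3 h 55 min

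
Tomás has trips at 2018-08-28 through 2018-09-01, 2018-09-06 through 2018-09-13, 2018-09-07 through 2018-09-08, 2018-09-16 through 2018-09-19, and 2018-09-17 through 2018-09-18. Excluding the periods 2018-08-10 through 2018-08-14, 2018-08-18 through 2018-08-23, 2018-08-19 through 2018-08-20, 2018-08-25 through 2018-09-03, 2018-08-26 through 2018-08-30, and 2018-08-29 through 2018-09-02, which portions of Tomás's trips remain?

2018-09-06 through 2018-09-13, 2018-09-16 through 2018-09-19

First set merges to 2018-08-28 through 2018-09-01, 2018-09-06 through 2018-09-13, 2018-09-16 through 2018-09-19.
Second set merges to 2018-08-10 through 2018-08-14, 2018-08-18 through 2018-08-23, 2018-08-25 through 2018-09-03.
2018-08-28 through 2018-09-01: fully covered by B → removed.
2018-09-06 through 2018-09-13: no B overlap → unchanged.
2018-09-16 through 2018-09-19: no B overlap → unchanged.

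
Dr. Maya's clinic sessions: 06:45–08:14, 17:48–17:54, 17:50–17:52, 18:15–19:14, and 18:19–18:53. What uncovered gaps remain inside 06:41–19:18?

06:41–06:45, 08:14–17:48, 17:54–18:15, 19:14–19:18

After merging, the occupied span is 06:45–08:14, 17:48–17:54, 18:15–19:14.
Uncovered inside 06:41–19:18: 06:41–06:45, 08:14–17:48, 17:54–18:15, 19:14–19:18.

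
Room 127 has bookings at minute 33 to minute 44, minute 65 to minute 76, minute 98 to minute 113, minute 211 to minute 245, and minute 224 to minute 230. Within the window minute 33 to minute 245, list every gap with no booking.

minute 44 to minute 65, minute 76 to minute 98, minute 113 to minute 211

After merging, the occupied span is minute 33 to minute 44, minute 65 to minute 76, minute 98 to minute 113, minute 211 to minute 245.
Complement within minute 33 to minute 245: minute 44 to minute 65, minute 76 to minute 98, minute 113 to minute 211.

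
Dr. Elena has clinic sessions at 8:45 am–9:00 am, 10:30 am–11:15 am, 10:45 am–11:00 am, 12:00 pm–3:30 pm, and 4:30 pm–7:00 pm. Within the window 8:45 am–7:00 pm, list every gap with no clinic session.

9:00 am-10:30 am, 11:15 am-12:00 pm, 3:30 pm-4:30 pm

After merging, the occupied span is 8:45 am-9:00 am, 10:30 am-11:15 am, 12:00 pm-3:30 pm, 4:30 pm-7:00 pm.
Gaps within 8:45 am-7:00 pm: 9:00 am-10:30 am, 11:15 am-12:00 pm, 3:30 pm-4:30 pm.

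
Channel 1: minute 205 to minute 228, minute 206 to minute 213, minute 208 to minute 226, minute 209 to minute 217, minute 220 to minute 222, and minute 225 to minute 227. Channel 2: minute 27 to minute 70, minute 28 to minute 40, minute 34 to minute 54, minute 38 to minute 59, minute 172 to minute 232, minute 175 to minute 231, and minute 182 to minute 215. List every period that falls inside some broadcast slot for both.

A, merged: minute 205 to minute 228.
B, merged: minute 27 to minute 70, minute 172 to minute 232.
minute 205 to minute 228 ∩ B → minute 205 to minute 228.

minute 205 to minute 228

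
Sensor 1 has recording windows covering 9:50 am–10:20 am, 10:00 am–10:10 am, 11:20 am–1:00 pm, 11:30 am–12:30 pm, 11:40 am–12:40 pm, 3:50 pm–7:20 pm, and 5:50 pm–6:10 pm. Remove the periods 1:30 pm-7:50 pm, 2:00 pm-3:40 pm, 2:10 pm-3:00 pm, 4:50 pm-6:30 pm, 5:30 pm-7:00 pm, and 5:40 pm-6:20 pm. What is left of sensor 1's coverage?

A, merged: 9:50 am-10:20 am, 11:20 am-1:00 pm, 3:50 pm-7:20 pm.
B, merged: 1:30 pm-7:50 pm.
9:50 am-10:20 am is untouched.
11:20 am-1:00 pm is untouched.
3:50 pm-7:20 pm lies entirely inside B → drops out.

9:50 am-10:20 am, 11:20 am-1:00 pm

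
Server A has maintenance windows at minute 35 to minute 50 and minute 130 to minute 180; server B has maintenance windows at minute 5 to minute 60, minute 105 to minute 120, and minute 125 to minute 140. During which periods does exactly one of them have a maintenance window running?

minute 5 to minute 35, minute 50 to minute 60, minute 105 to minute 120, minute 125 to minute 130, minute 140 to minute 180

A but not B: minute 140 to minute 180.
B but not A: minute 5 to minute 35, minute 50 to minute 60, minute 105 to minute 120, minute 125 to minute 130.
Combining gives A △ B.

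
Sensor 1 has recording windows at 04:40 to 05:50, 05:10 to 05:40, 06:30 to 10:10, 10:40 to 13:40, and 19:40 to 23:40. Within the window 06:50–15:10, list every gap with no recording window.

10:10-10:40, 13:40-15:10

Covered (merged): 04:40-05:50, 06:30-10:10, 10:40-13:40, 19:40-23:40.
Gaps within 06:50-15:10: 10:10-10:40, 13:40-15:10.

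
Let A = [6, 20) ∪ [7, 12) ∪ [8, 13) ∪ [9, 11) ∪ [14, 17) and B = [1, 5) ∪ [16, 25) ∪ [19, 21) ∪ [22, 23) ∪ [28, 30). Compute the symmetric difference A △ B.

[1, 5) ∪ [6, 16) ∪ [20, 25) ∪ [28, 30)

First set merges to [6, 20).
Second set merges to [1, 5), [16, 25), [28, 30).
A but not B: [6, 16).
B but not A: [1, 5), [20, 25), [28, 30).
Combining gives A △ B.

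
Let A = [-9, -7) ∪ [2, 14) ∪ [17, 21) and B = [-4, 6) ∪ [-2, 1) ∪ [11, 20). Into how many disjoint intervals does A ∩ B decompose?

Second set merges to [-4, 6), [11, 20).
A ∩ B = [2, 6), [11, 14), [17, 20).
That is 3 disjoint pieces.

3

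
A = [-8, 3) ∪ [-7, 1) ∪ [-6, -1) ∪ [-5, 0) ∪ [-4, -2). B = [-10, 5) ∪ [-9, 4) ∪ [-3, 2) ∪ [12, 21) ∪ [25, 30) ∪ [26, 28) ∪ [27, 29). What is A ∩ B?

A, merged: [-8, 3).
B, merged: [-10, 5), [12, 21), [25, 30).
[-8, 3) ∩ B → [-8, 3).

[-8, 3)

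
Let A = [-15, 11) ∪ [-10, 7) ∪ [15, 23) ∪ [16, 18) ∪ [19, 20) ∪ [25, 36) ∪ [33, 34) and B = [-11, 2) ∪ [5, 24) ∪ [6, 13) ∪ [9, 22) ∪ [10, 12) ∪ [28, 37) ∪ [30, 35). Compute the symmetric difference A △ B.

A, merged: [-15, 11), [15, 23), [25, 36).
B, merged: [-11, 2), [5, 24), [28, 37).
Only in the first: [-15, -11), [2, 5), [25, 28).
Only in the second: [11, 15), [23, 24), [36, 37).
Together these are the periods covered by exactly one.

[-15, -11) ∪ [2, 5) ∪ [11, 15) ∪ [23, 24) ∪ [25, 28) ∪ [36, 37)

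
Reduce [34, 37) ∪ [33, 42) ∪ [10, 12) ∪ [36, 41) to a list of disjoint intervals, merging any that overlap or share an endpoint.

Sort by start: [10, 12), [33, 42), [34, 37), [36, 41).
[33, 42) is disjoint → start new block.
[34, 37) overlaps/touches [33, 42) → extend to [33, 42).
[36, 41) overlaps/touches [33, 42) → extend to [33, 42).

[10, 12) ∪ [33, 42)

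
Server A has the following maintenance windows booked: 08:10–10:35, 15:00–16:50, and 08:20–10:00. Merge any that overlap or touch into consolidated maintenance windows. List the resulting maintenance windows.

08:10-10:35, 15:00-16:50

Sort by start: 08:10-10:35, 08:20-10:00, 15:00-16:50.
08:20-10:00 overlaps/touches 08:10-10:35 → extend to 08:10-10:35.
15:00-16:50 is disjoint → start new block.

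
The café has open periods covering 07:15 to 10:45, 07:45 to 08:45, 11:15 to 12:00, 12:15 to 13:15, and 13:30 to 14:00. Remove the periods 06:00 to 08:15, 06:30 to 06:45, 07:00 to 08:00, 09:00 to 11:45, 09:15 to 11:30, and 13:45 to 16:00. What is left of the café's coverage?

First set merges to 07:15-10:45, 11:15-12:00, 12:15-13:15, 13:30-14:00.
Second set merges to 06:00-08:15, 09:00-11:45, 13:45-16:00.
07:15-10:45 \ B = 08:15-09:00.
11:15-12:00 \ B = 11:45-12:00.
12:15-13:15: nothing removed.
13:30-14:00 \ B = 13:30-13:45.

08:15-09:00, 11:45-12:00, 12:15-13:15, 13:30-13:45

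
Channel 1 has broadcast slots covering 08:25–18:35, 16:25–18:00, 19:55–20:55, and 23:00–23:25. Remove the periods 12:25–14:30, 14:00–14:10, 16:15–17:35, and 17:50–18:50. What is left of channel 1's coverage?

08:25–12:25, 14:30–16:15, 17:35–17:50, 19:55–20:55, 23:00–23:25

First set merges to 08:25–18:35, 19:55–20:55, 23:00–23:25.
Second set merges to 12:25–14:30, 16:15–17:35, 17:50–18:50.
08:25–18:35 with B removed leaves 08:25–12:25, 14:30–16:15, 17:35–17:50.
19:55–20:55 is untouched.
23:00–23:25 is untouched.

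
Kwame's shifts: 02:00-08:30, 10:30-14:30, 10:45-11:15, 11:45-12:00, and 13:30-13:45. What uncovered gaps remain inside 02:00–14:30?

The merged coverage is 02:00-08:30, 10:30-14:30.
Complement within 02:00-14:30: 08:30-10:30.

08:30-10:30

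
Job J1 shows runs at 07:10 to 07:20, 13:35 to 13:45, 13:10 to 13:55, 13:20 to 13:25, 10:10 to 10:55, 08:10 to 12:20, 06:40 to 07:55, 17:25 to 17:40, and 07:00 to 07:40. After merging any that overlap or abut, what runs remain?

Sort by start: 06:40-07:55, 07:00-07:40, 07:10-07:20, 08:10-12:20, 10:10-10:55, 13:10-13:55, 13:20-13:25, 13:35-13:45, 17:25-17:40.
07:00-07:40 overlaps/touches 06:40-07:55 → extend to 06:40-07:55.
07:10-07:20 overlaps/touches 06:40-07:55 → extend to 06:40-07:55.
08:10-12:20 is disjoint → start new block.
10:10-10:55 overlaps/touches 08:10-12:20 → extend to 08:10-12:20.
13:10-13:55 is disjoint → start new block.
13:20-13:25 overlaps/touches 13:10-13:55 → extend to 13:10-13:55.
13:35-13:45 overlaps/touches 13:10-13:55 → extend to 13:10-13:55.
17:25-17:40 is disjoint → start new block.

06:40-07:55, 08:10-12:20, 13:10-13:55, 17:25-17:40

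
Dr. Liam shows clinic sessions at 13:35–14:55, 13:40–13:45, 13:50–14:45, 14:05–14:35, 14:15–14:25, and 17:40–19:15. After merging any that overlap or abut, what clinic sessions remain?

13:40–13:45 overlaps/touches 13:35–14:55 → extend to 13:35–14:55.
13:50–14:45 overlaps/touches 13:35–14:55 → extend to 13:35–14:55.
14:05–14:35 overlaps/touches 13:35–14:55 → extend to 13:35–14:55.
14:15–14:25 overlaps/touches 13:35–14:55 → extend to 13:35–14:55.
17:40–19:15 is disjoint → start new block.

13:35–14:55, 17:40–19:15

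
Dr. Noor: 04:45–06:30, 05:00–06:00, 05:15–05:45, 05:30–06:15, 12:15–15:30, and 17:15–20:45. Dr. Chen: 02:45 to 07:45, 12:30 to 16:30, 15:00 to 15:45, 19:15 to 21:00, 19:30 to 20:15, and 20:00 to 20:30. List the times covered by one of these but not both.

Merge the first list: 04:45-06:30, 12:15-15:30, 17:15-20:45.
Merge the second list: 02:45-07:45, 12:30-16:30, 19:15-21:00.
A \ B = 12:15-12:30, 17:15-19:15.
B \ A = 02:45-04:45, 06:30-07:45, 15:30-16:30, 20:45-21:00.
Union of the two gives the symmetric difference.

02:45-04:45, 06:30-07:45, 12:15-12:30, 15:30-16:30, 17:15-19:15, 20:45-21:00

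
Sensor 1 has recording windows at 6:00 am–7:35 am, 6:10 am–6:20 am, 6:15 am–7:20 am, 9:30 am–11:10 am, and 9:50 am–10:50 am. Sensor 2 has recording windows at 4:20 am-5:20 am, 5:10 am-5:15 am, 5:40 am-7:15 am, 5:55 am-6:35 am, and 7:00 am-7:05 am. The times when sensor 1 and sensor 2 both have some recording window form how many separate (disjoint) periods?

1

Merge the first list: 6:00 am–7:35 am, 9:30 am–11:10 am.
Merge the second list: 4:20 am–5:20 am, 5:40 am–7:15 am.
A ∩ B = 6:00 am–7:15 am.
That is 1 disjoint piece.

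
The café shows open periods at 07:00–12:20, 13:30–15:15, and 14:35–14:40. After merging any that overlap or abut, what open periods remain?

13:30-15:15 is disjoint → start new block.
14:35-14:40 overlaps/touches 13:30-15:15 → extend to 13:30-15:15.

07:00-12:20, 13:30-15:15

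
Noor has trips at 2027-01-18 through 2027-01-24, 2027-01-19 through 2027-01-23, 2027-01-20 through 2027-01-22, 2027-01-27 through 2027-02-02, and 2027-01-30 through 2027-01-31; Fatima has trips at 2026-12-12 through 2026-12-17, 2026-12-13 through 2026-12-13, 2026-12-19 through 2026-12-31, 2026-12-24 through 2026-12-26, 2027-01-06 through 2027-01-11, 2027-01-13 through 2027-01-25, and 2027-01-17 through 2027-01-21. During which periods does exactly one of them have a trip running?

2026-12-12 through 2026-12-17, 2026-12-19 through 2026-12-31, 2027-01-06 through 2027-01-11, 2027-01-13 through 2027-01-17, 2027-01-25 through 2027-01-25, 2027-01-27 through 2027-02-02

First set merges to 2027-01-18 through 2027-01-24, 2027-01-27 through 2027-02-02.
Second set merges to 2026-12-12 through 2026-12-17, 2026-12-19 through 2026-12-31, 2027-01-06 through 2027-01-11, 2027-01-13 through 2027-01-25.
A but not B: 2027-01-27 through 2027-02-02.
B but not A: 2026-12-12 through 2026-12-17, 2026-12-19 through 2026-12-31, 2027-01-06 through 2027-01-11, 2027-01-13 through 2027-01-17, 2027-01-25 through 2027-01-25.
Combining gives A △ B.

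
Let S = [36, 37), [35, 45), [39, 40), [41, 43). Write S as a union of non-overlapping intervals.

Sort by start: [35, 45), [36, 37), [39, 40), [41, 43).
[36, 37) overlaps/touches [35, 45) → extend to [35, 45).
[39, 40) overlaps/touches [35, 45) → extend to [35, 45).
[41, 43) overlaps/touches [35, 45) → extend to [35, 45).

[35, 45)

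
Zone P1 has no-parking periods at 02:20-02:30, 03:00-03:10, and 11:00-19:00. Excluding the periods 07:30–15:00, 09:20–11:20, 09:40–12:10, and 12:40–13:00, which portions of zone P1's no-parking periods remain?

02:20–02:30, 03:00–03:10, 15:00–19:00

B, merged: 07:30–15:00.
02:20–02:30 is untouched.
03:00–03:10 is untouched.
11:00–19:00 with B removed leaves 15:00–19:00.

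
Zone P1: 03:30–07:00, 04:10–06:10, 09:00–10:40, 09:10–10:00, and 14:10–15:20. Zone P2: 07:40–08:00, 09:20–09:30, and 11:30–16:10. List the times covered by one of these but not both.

03:30–07:00, 07:40–08:00, 09:00–09:20, 09:30–10:40, 11:30–14:10, 15:20–16:10

A, merged: 03:30–07:00, 09:00–10:40, 14:10–15:20.
Only in the first: 03:30–07:00, 09:00–09:20, 09:30–10:40.
Only in the second: 07:40–08:00, 11:30–14:10, 15:20–16:10.
Together these are the periods covered by exactly one.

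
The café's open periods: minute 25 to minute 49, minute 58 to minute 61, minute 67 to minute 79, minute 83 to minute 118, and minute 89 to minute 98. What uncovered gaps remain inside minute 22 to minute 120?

The merged coverage is minute 25 to minute 49, minute 58 to minute 61, minute 67 to minute 79, minute 83 to minute 118.
Complement within minute 22 to minute 120: minute 22 to minute 25, minute 49 to minute 58, minute 61 to minute 67, minute 79 to minute 83, minute 118 to minute 120.

minute 22 to minute 25, minute 49 to minute 58, minute 61 to minute 67, minute 79 to minute 83, minute 118 to minute 120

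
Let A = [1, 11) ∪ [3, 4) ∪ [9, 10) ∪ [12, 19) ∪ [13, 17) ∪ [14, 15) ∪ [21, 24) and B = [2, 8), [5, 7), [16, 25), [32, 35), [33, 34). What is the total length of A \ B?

Merge the first list: [1, 11), [12, 19), [21, 24).
Merge the second list: [2, 8), [16, 25), [32, 35).
A \ B = [1, 2), [8, 11), [12, 16).
Total: 1 + 3 + 4 = 8.

8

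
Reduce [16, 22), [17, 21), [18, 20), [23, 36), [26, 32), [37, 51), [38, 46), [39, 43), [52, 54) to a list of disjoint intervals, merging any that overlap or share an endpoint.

[16, 22) ∪ [23, 36) ∪ [37, 51) ∪ [52, 54)

[17, 21) overlaps/touches [16, 22) → extend to [16, 22).
[18, 20) overlaps/touches [16, 22) → extend to [16, 22).
[23, 36) is disjoint → start new block.
[26, 32) overlaps/touches [23, 36) → extend to [23, 36).
[37, 51) is disjoint → start new block.
[38, 46) overlaps/touches [37, 51) → extend to [37, 51).
[39, 43) overlaps/touches [37, 51) → extend to [37, 51).
[52, 54) is disjoint → start new block.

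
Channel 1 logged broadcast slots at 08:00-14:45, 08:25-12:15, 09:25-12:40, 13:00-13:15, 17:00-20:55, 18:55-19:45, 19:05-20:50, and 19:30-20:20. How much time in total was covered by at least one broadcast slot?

10 h 40 min

Merged: 08:00-14:45, 17:00-20:55.
Lengths: 6 h 45 min + 3 h 55 min = 10 h 40 min.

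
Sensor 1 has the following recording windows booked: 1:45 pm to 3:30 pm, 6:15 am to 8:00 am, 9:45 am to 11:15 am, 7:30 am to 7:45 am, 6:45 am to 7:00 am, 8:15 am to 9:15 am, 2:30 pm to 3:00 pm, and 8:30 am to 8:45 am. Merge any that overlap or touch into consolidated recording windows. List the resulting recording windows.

Sort by start: 6:15 am–8:00 am, 6:45 am–7:00 am, 7:30 am–7:45 am, 8:15 am–9:15 am, 8:30 am–8:45 am, 9:45 am–11:15 am, 1:45 pm–3:30 pm, 2:30 pm–3:00 pm.
6:45 am–7:00 am overlaps/touches 6:15 am–8:00 am → extend to 6:15 am–8:00 am.
7:30 am–7:45 am overlaps/touches 6:15 am–8:00 am → extend to 6:15 am–8:00 am.
8:15 am–9:15 am is disjoint → start new block.
8:30 am–8:45 am overlaps/touches 8:15 am–9:15 am → extend to 8:15 am–9:15 am.
9:45 am–11:15 am is disjoint → start new block.
1:45 pm–3:30 pm is disjoint → start new block.
2:30 pm–3:00 pm overlaps/touches 1:45 pm–3:30 pm → extend to 1:45 pm–3:30 pm.

6:15 am–8:00 am, 8:15 am–9:15 am, 9:45 am–11:15 am, 1:45 pm–3:30 pm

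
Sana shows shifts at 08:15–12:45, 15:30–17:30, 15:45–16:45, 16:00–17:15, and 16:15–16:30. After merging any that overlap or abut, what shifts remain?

08:15–12:45, 15:30–17:30

15:30–17:30 is disjoint → start new block.
15:45–16:45 overlaps/touches 15:30–17:30 → extend to 15:30–17:30.
16:00–17:15 overlaps/touches 15:30–17:30 → extend to 15:30–17:30.
16:15–16:30 overlaps/touches 15:30–17:30 → extend to 15:30–17:30.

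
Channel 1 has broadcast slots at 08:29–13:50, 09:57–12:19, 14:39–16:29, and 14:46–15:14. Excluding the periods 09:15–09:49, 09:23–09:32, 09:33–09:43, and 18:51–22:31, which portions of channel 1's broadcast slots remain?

A, merged: 08:29–13:50, 14:39–16:29.
B, merged: 09:15–09:49, 18:51–22:31.
08:29–13:50 minus B → 08:29–09:15, 09:49–13:50.
14:39–16:29: no B overlap → unchanged.

08:29–09:15, 09:49–13:50, 14:39–16:29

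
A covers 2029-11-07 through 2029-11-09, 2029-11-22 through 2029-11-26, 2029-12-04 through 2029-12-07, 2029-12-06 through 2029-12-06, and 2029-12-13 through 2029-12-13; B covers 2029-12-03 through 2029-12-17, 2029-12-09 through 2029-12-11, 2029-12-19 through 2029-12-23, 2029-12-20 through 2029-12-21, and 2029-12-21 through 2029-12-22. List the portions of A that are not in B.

2029-11-07 through 2029-11-09, 2029-11-22 through 2029-11-26

Merge the first list: 2029-11-07 through 2029-11-09, 2029-11-22 through 2029-11-26, 2029-12-04 through 2029-12-07, 2029-12-13 through 2029-12-13.
Merge the second list: 2029-12-03 through 2029-12-17, 2029-12-19 through 2029-12-23.
2029-11-07 through 2029-11-09: no B overlap → unchanged.
2029-11-22 through 2029-11-26: no B overlap → unchanged.
2029-12-04 through 2029-12-07: fully covered by B → removed.
2029-12-13 through 2029-12-13: fully covered by B → removed.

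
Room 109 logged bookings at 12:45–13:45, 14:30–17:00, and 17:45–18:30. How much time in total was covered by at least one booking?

Merged: 12:45–13:45, 14:30–17:00, 17:45–18:30.
Lengths: 1 h + 2 h 30 min + 45 min = 4 h 15 min.

4 h 15 min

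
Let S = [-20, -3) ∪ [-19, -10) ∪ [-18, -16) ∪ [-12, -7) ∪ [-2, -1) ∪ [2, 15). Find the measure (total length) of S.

Merged: [-20, -3), [-2, -1), [2, 15).
Lengths: 17 + 1 + 13 = 31.

31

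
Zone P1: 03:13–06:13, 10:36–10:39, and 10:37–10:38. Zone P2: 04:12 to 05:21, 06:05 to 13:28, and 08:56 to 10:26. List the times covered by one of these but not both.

03:13–04:12, 05:21–06:05, 06:13–10:36, 10:39–13:28

First set merges to 03:13–06:13, 10:36–10:39.
Second set merges to 04:12–05:21, 06:05–13:28.
A \ B = 03:13–04:12, 05:21–06:05.
B \ A = 06:13–10:36, 10:39–13:28.
Union of the two gives the symmetric difference.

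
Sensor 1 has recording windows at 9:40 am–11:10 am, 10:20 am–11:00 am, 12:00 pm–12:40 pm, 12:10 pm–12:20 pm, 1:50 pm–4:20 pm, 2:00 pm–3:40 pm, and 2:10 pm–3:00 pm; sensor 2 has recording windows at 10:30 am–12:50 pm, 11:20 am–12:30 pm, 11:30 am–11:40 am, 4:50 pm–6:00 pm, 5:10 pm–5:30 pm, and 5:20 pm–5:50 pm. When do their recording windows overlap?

10:30 am–11:10 am, 12:00 pm–12:40 pm

A, merged: 9:40 am–11:10 am, 12:00 pm–12:40 pm, 1:50 pm–4:20 pm.
B, merged: 10:30 am–12:50 pm, 4:50 pm–6:00 pm.
9:40 am–11:10 am meets the second set on 10:30 am–11:10 am.
12:00 pm–12:40 pm meets the second set on 12:00 pm–12:40 pm.
1:50 pm–4:20 pm: no overlap with the second set.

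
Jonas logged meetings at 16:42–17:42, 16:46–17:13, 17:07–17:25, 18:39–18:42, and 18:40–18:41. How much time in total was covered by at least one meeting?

Merged: 16:42–17:42, 18:39–18:42.
Lengths: 1 h + 3 min = 1 h 3 min.

1 h 3 min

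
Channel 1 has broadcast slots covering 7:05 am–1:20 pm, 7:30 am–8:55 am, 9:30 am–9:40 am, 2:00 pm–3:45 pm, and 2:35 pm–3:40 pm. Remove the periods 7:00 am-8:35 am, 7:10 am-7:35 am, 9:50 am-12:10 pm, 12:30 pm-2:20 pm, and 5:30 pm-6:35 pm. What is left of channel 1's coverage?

Merge the first list: 7:05 am–1:20 pm, 2:00 pm–3:45 pm.
Merge the second list: 7:00 am–8:35 am, 9:50 am–12:10 pm, 12:30 pm–2:20 pm, 5:30 pm–6:35 pm.
7:05 am–1:20 pm minus B → 8:35 am–9:50 am, 12:10 pm–12:30 pm.
2:00 pm–3:45 pm minus B → 2:20 pm–3:45 pm.

8:35 am–9:50 am, 12:10 pm–12:30 pm, 2:20 pm–3:45 pm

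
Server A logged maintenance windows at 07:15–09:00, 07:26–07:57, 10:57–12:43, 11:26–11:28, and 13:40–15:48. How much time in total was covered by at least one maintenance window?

5 h 39 min

Merged: 07:15-09:00, 10:57-12:43, 13:40-15:48.
Lengths: 1 h 45 min + 1 h 46 min + 2 h 8 min = 5 h 39 min.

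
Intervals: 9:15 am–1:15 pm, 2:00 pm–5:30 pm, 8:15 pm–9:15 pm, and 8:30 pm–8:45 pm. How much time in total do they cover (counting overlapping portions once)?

Merged: 9:15 am–1:15 pm, 2:00 pm–5:30 pm, 8:15 pm–9:15 pm.
Lengths: 4 h + 3 h 30 min + 1 h = 8 h 30 min.

8 h 30 min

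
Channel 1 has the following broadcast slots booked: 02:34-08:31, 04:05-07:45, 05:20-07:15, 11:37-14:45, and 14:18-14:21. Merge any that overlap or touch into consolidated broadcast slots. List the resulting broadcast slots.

04:05–07:45 overlaps/touches 02:34–08:31 → extend to 02:34–08:31.
05:20–07:15 overlaps/touches 02:34–08:31 → extend to 02:34–08:31.
11:37–14:45 is disjoint → start new block.
14:18–14:21 overlaps/touches 11:37–14:45 → extend to 11:37–14:45.

02:34–08:31, 11:37–14:45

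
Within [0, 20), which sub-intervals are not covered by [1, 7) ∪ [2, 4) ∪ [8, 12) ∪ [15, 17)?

The merged coverage is [1, 7), [8, 12), [15, 17).
Complement within [0, 20): [0, 1), [7, 8), [12, 15), [17, 20).

[0, 1) ∪ [7, 8) ∪ [12, 15) ∪ [17, 20)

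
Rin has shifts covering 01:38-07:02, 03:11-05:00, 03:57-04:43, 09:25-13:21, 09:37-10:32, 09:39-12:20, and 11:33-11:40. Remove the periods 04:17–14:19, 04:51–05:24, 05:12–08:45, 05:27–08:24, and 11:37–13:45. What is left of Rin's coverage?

01:38–04:17

A, merged: 01:38–07:02, 09:25–13:21.
B, merged: 04:17–14:19.
01:38–07:02 with B removed leaves 01:38–04:17.
09:25–13:21 lies entirely inside B → drops out.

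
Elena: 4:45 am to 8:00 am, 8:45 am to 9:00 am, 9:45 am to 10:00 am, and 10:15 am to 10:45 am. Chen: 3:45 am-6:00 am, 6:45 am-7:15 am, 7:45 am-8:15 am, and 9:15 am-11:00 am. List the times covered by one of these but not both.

A but not B: 6:00 am–6:45 am, 7:15 am–7:45 am, 8:45 am–9:00 am.
B but not A: 3:45 am–4:45 am, 8:00 am–8:15 am, 9:15 am–9:45 am, 10:00 am–10:15 am, 10:45 am–11:00 am.
Combining gives A △ B.

3:45 am–4:45 am, 6:00 am–6:45 am, 7:15 am–7:45 am, 8:00 am–8:15 am, 8:45 am–9:00 am, 9:15 am–9:45 am, 10:00 am–10:15 am, 10:45 am–11:00 am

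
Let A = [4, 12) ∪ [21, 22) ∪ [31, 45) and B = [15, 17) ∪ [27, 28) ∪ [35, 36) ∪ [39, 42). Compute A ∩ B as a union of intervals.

[35, 36) ∪ [39, 42)

[4, 12): no overlap with the second set.
[21, 22): no overlap with the second set.
[31, 45) meets the second set on [35, 36), [39, 42).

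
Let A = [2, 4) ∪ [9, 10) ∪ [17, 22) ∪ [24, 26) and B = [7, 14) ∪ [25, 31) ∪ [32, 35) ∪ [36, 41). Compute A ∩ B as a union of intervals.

[9, 10) ∪ [25, 26)

[2, 4) falls entirely outside B.
[9, 10) overlaps B on [9, 10).
[17, 22) falls entirely outside B.
[24, 26) overlaps B on [25, 26).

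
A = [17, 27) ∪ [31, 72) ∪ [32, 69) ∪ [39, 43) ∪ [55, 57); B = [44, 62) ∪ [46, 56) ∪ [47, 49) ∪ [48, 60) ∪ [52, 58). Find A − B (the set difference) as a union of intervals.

[17, 27) ∪ [31, 44) ∪ [62, 72)

First set merges to [17, 27), [31, 72).
Second set merges to [44, 62).
[17, 27): no B overlap → unchanged.
[31, 72) minus B → [31, 44), [62, 72).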